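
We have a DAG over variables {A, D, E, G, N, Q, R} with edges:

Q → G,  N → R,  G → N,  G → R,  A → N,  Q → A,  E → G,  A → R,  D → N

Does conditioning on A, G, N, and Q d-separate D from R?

Yes

We examine all 5 paths between D and R:
Path 1: D → N ← A ← Q → G → R
  A is a chain here and A is conditioned on, so the path is blocked at A.
Path 2: D → N ← A → R
  A is a fork here and A is conditioned on, so the path is blocked at A.
Path 3: D → N → R
  N is a chain here and N is conditioned on, so the path is blocked at N.
Path 4: D → N ← G ← Q → A → R
  G is a chain here and G is conditioned on, so the path is blocked at G.
Path 5: D → N ← G → R
  G is a fork here and G is conditioned on, so the path is blocked at G.
Since every path is blocked, d-separation holds.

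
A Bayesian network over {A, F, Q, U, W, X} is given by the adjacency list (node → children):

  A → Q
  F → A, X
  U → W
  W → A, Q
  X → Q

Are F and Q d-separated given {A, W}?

No

There are 3 undirected paths between F and Q; checking each against the conditioning set {A, W}:
Path 1: F → A → Q
  A is a chain here and A is conditioned on, so the path is blocked at A.
Path 2: F → A ← W → Q
  W is a fork here and W is conditioned on, so the path is blocked at W.
Path 3: F → X → Q
  X is a chain and X is not conditioned on — no node blocks this path, so it is active.
Because an active path exists, F and Q are not d-separated.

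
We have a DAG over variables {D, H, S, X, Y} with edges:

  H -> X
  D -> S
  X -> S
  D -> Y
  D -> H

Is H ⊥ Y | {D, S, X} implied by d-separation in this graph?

2 paths connect H and Y; each must be blocked for d-separation to hold:
Path 1: H ← D → Y
  D is a fork here and D is conditioned on, so the path is blocked at D.
Path 2: H → X → S ← D → Y
  X is a chain here and X is conditioned on, so the path is blocked at X.
All paths are blocked; H ⊥ Y | {D, S, X} holds.

Yes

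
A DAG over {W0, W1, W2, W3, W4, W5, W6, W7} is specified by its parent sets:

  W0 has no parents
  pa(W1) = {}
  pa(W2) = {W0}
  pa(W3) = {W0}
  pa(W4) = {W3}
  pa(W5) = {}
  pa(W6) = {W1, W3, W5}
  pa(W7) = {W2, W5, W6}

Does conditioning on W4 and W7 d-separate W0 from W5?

4 paths connect W0 and W5; each must be blocked for d-separation to hold:
Path 1: W0 → W3 → W6 → W7 ← W5
  W3 is a chain and W3 is not conditioned on; W6 is a chain and W6 is not conditioned on; W7 is a collider and W7 is conditioned on, which opens it — no node blocks this path, so it is active.
Path 2: W0 → W3 → W6 ← W5
  W3 is a chain and W3 is not conditioned on; W6 is a collider and its descendant W7 is conditioned on, which opens it — no node blocks this path, so it is active.
Path 3: W0 → W2 → W7 ← W6 ← W5
  W2 is a chain and W2 is not conditioned on; W7 is a collider and W7 is conditioned on, which opens it; W6 is a chain and W6 is not conditioned on — no node blocks this path, so it is active.
Path 4: W0 → W2 → W7 ← W5
  W2 is a chain and W2 is not conditioned on; W7 is a collider and W7 is conditioned on, which opens it — no node blocks this path, so it is active.
At least one path is unblocked, so d-separation fails.

No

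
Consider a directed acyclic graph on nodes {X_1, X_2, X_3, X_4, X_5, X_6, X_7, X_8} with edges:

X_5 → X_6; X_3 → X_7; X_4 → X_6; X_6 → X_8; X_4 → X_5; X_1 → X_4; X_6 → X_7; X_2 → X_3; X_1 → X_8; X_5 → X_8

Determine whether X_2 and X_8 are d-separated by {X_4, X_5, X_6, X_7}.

Enumerating the 5 paths from X_2 to X_8 and testing each for blocking by {X_4, X_5, X_6, X_7}:
Path 1: X_2 → X_3 → X_7 ← X_6 ← X_4 ← X_1 → X_8
  X_6 is a chain here and X_6 is conditioned on, so the path is blocked at X_6.
Path 2: X_2 → X_3 → X_7 ← X_6 ← X_4 → X_5 → X_8
  X_6 is a chain here and X_6 is conditioned on, so the path is blocked at X_6.
Path 3: X_2 → X_3 → X_7 ← X_6 → X_8
  X_6 is a fork here and X_6 is conditioned on, so the path is blocked at X_6.
Path 4: X_2 → X_3 → X_7 ← X_6 ← X_5 ← X_4 ← X_1 → X_8
  X_6 is a chain here and X_6 is conditioned on, so the path is blocked at X_6.
Path 5: X_2 → X_3 → X_7 ← X_6 ← X_5 → X_8
  X_6 is a chain here and X_6 is conditioned on, so the path is blocked at X_6.
Since every path is blocked, d-separation holds.

Yes — X_2 and X_8 are d-separated given {X_4, X_5, X_6, X_7}.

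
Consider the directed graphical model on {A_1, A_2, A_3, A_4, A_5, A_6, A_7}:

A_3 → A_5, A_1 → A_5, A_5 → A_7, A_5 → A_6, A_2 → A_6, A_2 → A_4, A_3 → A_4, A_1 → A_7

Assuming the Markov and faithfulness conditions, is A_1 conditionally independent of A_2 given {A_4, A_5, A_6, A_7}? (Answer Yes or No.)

No

4 paths connect A_1 and A_2; each must be blocked for d-separation to hold:
  1. A_1 → A_5 ← A_3 → A_4 ← A_2 — A_5:collider[open]; A_3:fork[open]; A_4:collider[open] ⇒ active
  2. A_1 → A_5 → A_6 ← A_2 — A_5:chain[blocks]; A_6:collider[open] ⇒ blocked
  3. A_1 → A_7 ← A_5 ← A_3 → A_4 ← A_2 — A_7:collider[open]; A_5:chain[blocks]; A_3:fork[open]; A_4:collider[open] ⇒ blocked
  4. A_1 → A_7 ← A_5 → A_6 ← A_2 — A_7:collider[open]; A_5:fork[blocks]; A_6:collider[open] ⇒ blocked
At least one path is unblocked, so d-separation fails.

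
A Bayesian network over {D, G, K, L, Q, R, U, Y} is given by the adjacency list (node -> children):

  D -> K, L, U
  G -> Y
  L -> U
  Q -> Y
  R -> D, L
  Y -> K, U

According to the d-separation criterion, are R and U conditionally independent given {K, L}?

No

6 paths connect R and U; each must be blocked for d-separation to hold:
Path 1: R → L → U
  L is a chain here and L is conditioned on, so the path is blocked at L.
Path 2: R → L ← D → U
  L is a collider and L is conditioned on, which opens it; D is a fork and D is not conditioned on — no node blocks this path, so it is active.
Path 3: R → L ← D → K ← Y → U
  L is a collider and L is conditioned on, which opens it; D is a fork and D is not conditioned on; K is a collider and K is conditioned on, which opens it; Y is a fork and Y is not conditioned on — no node blocks this path, so it is active.
Path 4: R → D → U
  D is a chain and D is not conditioned on — no node blocks this path, so it is active.
Path 5: R → D → L → U
  L is a chain here and L is conditioned on, so the path is blocked at L.
Path 6: R → D → K ← Y → U
  D is a chain and D is not conditioned on; K is a collider and K is conditioned on, which opens it; Y is a fork and Y is not conditioned on — no node blocks this path, so it is active.
Because an active path exists, R and U are not d-separated.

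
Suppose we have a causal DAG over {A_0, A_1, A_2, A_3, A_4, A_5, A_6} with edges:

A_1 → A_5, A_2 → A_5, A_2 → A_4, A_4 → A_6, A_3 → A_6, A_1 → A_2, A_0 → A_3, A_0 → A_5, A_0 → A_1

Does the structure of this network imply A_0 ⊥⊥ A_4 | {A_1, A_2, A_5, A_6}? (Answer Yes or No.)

There are 5 undirected paths between A_0 and A_4; checking each against the conditioning set {A_1, A_2, A_5, A_6}:
Path 1: A_0 → A_3 → A_6 ← A_4
  A_3 is a chain and A_3 is not conditioned on; A_6 is a collider and A_6 is conditioned on, which opens it — no node blocks this path, so it is active.
Path 2: A_0 → A_5 ← A_1 → A_2 → A_4
  A_1 is a fork here and A_1 is conditioned on, so the path is blocked at A_1.
Path 3: A_0 → A_5 ← A_2 → A_4
  A_2 is a fork here and A_2 is conditioned on, so the path is blocked at A_2.
Path 4: A_0 → A_1 → A_5 ← A_2 → A_4
  A_1 is a chain here and A_1 is conditioned on, so the path is blocked at A_1.
Path 5: A_0 → A_1 → A_2 → A_4
  A_1 is a chain here and A_1 is conditioned on, so the path is blocked at A_1.
Since the path A_0 → A_3 → A_6 ← A_4 is active, A_0 and A_4 are not d-separated given {A_1, A_2, A_5, A_6}.

No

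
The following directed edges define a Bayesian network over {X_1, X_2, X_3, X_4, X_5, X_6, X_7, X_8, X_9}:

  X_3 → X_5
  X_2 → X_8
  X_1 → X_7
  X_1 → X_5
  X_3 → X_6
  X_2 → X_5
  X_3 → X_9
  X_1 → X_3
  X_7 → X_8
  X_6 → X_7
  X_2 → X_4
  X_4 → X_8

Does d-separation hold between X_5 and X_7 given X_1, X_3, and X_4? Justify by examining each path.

There are 6 undirected paths between X_5 and X_7; checking each against the conditioning set {X_1, X_3, X_4}:
  1. X_5 ← X_3 → X_6 → X_7 — X_3:fork[blocks]; X_6:chain[open] ⇒ blocked
  2. X_5 ← X_3 ← X_1 → X_7 — X_3:chain[blocks]; X_1:fork[blocks] ⇒ blocked
  3. X_5 ← X_2 → X_4 → X_8 ← X_7 — X_2:fork[open]; X_4:chain[blocks]; X_8:collider[blocks] ⇒ blocked
  4. X_5 ← X_2 → X_8 ← X_7 — X_2:fork[open]; X_8:collider[blocks] ⇒ blocked
  5. X_5 ← X_1 → X_3 → X_6 → X_7 — X_1:fork[blocks]; X_3:chain[blocks]; X_6:chain[open] ⇒ blocked
  6. X_5 ← X_1 → X_7 — X_1:fork[blocks] ⇒ blocked
All paths are blocked; X_5 ⊥ X_7 | {X_1, X_3, X_4} holds.

Yes — X_5 and X_7 are d-separated given {X_1, X_3, X_4}.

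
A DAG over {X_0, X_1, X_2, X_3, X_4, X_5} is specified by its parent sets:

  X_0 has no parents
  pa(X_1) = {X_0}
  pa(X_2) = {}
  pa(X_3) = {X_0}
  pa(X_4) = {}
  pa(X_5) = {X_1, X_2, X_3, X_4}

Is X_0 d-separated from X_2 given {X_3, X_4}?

Yes

We examine all 2 paths between X_0 and X_2:
Path 1: X_0 → X_3 → X_5 ← X_2
  X_3 is a chain here and X_3 is conditioned on, so the path is blocked at X_3.
Path 2: X_0 → X_1 → X_5 ← X_2
  X_5 is a collider here and neither X_5 nor any of its descendants is conditioned on, so the collider stays closed — the path is blocked at X_5.
Every path is blocked, so X_0 and X_2 are d-separated given {X_3, X_4}.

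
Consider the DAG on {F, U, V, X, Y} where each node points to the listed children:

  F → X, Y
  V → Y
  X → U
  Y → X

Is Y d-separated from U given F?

There are 2 undirected paths between Y and U; checking each against the conditioning set {F}:
Path 1: Y ← F → X → U
  F is a fork here and F is conditioned on, so the path is blocked at F.
Path 2: Y → X → U
  X is a chain and X is not conditioned on — no node blocks this path, so it is active.
Because an active path exists, Y and U are not d-separated.

No — Y and U are not d-separated given {F}.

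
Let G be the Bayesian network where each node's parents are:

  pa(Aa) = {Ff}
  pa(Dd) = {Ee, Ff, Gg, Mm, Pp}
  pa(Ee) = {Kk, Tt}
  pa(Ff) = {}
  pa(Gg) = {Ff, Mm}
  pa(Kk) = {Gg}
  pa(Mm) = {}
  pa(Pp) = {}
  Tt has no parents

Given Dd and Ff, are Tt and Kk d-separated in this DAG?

No

Enumerating the 4 paths from Tt to Kk and testing each for blocking by {Dd, Ff}:
Path 1: Tt → Ee → Dd ← Ff → Gg → Kk
  Ff is a fork here and Ff is conditioned on, so the path is blocked at Ff.
Path 2: Tt → Ee → Dd ← Gg → Kk
  Ee is a chain and Ee is not conditioned on; Dd is a collider and Dd is conditioned on, which opens it; Gg is a fork and Gg is not conditioned on — no node blocks this path, so it is active.
Path 3: Tt → Ee → Dd ← Mm → Gg → Kk
  Ee is a chain and Ee is not conditioned on; Dd is a collider and Dd is conditioned on, which opens it; Mm is a fork and Mm is not conditioned on; Gg is a chain and Gg is not conditioned on — no node blocks this path, so it is active.
Path 4: Tt → Ee ← Kk
  Ee is a collider and its descendant Dd is conditioned on, which opens it — no node blocks this path, so it is active.
Because an active path exists, Tt and Kk are not d-separated.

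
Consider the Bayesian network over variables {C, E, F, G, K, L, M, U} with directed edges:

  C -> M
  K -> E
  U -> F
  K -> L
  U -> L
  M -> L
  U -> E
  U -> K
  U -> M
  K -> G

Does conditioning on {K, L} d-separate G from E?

4 paths connect G and E; each must be blocked for d-separation to hold:
  1. G ← K → L ← M ← U → E — K:fork[blocks]; L:collider[open]; M:chain[open]; U:fork[open] ⇒ blocked
  2. G ← K → L ← U → E — K:fork[blocks]; L:collider[open]; U:fork[open] ⇒ blocked
  3. G ← K ← U → E — K:chain[blocks]; U:fork[open] ⇒ blocked
  4. G ← K → E — K:fork[blocks] ⇒ blocked
All paths are blocked; G ⊥ E | {K, L} holds.

Yes — G and E are d-separated given {K, L}.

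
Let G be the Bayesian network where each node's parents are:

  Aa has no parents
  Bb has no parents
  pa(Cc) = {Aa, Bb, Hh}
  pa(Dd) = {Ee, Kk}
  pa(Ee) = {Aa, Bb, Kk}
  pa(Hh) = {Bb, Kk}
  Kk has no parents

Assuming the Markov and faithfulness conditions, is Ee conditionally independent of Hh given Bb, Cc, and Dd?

There are 6 undirected paths between Ee and Hh; checking each against the conditioning set {Bb, Cc, Dd}:
Path 1: Ee ← Kk → Hh
  Kk is a fork and Kk is not conditioned on — no node blocks this path, so it is active.
Path 2: Ee → Dd ← Kk → Hh
  Dd is a collider and Dd is conditioned on, which opens it; Kk is a fork and Kk is not conditioned on — no node blocks this path, so it is active.
Path 3: Ee ← Bb → Hh
  Bb is a fork here and Bb is conditioned on, so the path is blocked at Bb.
Path 4: Ee ← Bb → Cc ← Hh
  Bb is a fork here and Bb is conditioned on, so the path is blocked at Bb.
Path 5: Ee ← Aa → Cc ← Hh
  Aa is a fork and Aa is not conditioned on; Cc is a collider and Cc is conditioned on, which opens it — no node blocks this path, so it is active.
Path 6: Ee ← Aa → Cc ← Bb → Hh
  Bb is a fork here and Bb is conditioned on, so the path is blocked at Bb.
Since the path Ee ← Kk → Hh is active, Ee and Hh are not d-separated given {Bb, Cc, Dd}.

No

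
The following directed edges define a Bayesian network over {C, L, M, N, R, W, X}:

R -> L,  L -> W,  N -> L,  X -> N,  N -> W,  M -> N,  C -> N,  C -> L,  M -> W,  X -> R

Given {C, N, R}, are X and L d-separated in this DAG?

Enumerating the 5 paths from X to L and testing each for blocking by {C, N, R}:
  1. X → N ← M → W ← L — N:collider[open]; M:fork[open]; W:collider[blocks] ⇒ blocked
  2. X → N ← C → L — N:collider[open]; C:fork[blocks] ⇒ blocked
  3. X → N → L — N:chain[blocks] ⇒ blocked
  4. X → N → W ← L — N:chain[blocks]; W:collider[blocks] ⇒ blocked
  5. X → R → L — R:chain[blocks] ⇒ blocked
Since every path is blocked, d-separation holds.

Yes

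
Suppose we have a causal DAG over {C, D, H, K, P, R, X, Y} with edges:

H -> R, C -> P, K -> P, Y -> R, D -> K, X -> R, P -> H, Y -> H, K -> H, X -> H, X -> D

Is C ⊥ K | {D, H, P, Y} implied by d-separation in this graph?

No

We examine all 5 paths between C and K:
Path 1: C → P → H ← K
  P is a chain here and P is conditioned on, so the path is blocked at P.
Path 2: C → P → H ← X → D → K
  P is a chain here and P is conditioned on, so the path is blocked at P.
Path 3: C → P → H ← Y → R ← X → D → K
  P is a chain here and P is conditioned on, so the path is blocked at P.
Path 4: C → P → H → R ← X → D → K
  P is a chain here and P is conditioned on, so the path is blocked at P.
Path 5: C → P ← K
  P is a collider and P is conditioned on, which opens it — no node blocks this path, so it is active.
Because an active path exists, C and K are not d-separated.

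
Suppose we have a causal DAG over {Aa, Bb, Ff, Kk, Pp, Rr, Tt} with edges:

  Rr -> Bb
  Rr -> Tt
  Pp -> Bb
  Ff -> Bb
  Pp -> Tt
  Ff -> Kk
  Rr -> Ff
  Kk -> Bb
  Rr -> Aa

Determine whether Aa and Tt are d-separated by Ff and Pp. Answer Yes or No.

No — Aa and Tt are not d-separated given {Ff, Pp}.

We examine all 4 paths between Aa and Tt:
Path 1: Aa ← Rr → Ff → Kk → Bb ← Pp → Tt
  Ff is a chain here and Ff is conditioned on, so the path is blocked at Ff.
Path 2: Aa ← Rr → Ff → Bb ← Pp → Tt
  Ff is a chain here and Ff is conditioned on, so the path is blocked at Ff.
Path 3: Aa ← Rr → Tt
  Rr is a fork and Rr is not conditioned on — no node blocks this path, so it is active.
Path 4: Aa ← Rr → Bb ← Pp → Tt
  Bb is a collider here and neither Bb nor any of its descendants is conditioned on, so the collider stays closed — the path is blocked at Bb.
Since the path Aa ← Rr → Tt is active, Aa and Tt are not d-separated given {Ff, Pp}.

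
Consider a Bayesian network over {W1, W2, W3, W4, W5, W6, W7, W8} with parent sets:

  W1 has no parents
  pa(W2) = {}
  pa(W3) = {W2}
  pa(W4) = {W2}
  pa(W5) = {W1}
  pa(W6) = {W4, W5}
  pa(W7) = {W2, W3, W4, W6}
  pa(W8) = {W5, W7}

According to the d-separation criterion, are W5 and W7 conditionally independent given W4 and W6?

Yes — W5 and W7 are d-separated given {W4, W6}.

Enumerating the 5 paths from W5 to W7 and testing each for blocking by {W4, W6}:
  1. W5 → W6 → W7 — W6:chain[blocks] ⇒ blocked
  2. W5 → W6 ← W4 → W7 — W6:collider[open]; W4:fork[blocks] ⇒ blocked
  3. W5 → W6 ← W4 ← W2 → W7 — W6:collider[open]; W4:chain[blocks]; W2:fork[open] ⇒ blocked
  4. W5 → W6 ← W4 ← W2 → W3 → W7 — W6:collider[open]; W4:chain[blocks]; W2:fork[open]; W3:chain[open] ⇒ blocked
  5. W5 → W8 ← W7 — W8:collider[blocks] ⇒ blocked
All paths are blocked; W5 ⊥ W7 | {W4, W6} holds.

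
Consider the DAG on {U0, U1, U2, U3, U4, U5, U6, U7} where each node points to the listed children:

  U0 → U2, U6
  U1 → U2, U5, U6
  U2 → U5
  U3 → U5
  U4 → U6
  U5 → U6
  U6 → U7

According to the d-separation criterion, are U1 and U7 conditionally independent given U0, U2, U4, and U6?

Enumerating the 5 paths from U1 to U7 and testing each for blocking by {U0, U2, U4, U6}:
Path 1: U1 → U5 → U6 → U7
  U6 is a chain here and U6 is conditioned on, so the path is blocked at U6.
Path 2: U1 → U5 ← U2 ← U0 → U6 → U7
  U2 is a chain here and U2 is conditioned on, so the path is blocked at U2.
Path 3: U1 → U6 → U7
  U6 is a chain here and U6 is conditioned on, so the path is blocked at U6.
Path 4: U1 → U2 → U5 → U6 → U7
  U2 is a chain here and U2 is conditioned on, so the path is blocked at U2.
Path 5: U1 → U2 ← U0 → U6 → U7
  U0 is a fork here and U0 is conditioned on, so the path is blocked at U0.
All paths are blocked; U1 ⊥ U7 | {U0, U2, U4, U6} holds.

Yes — U1 and U7 are d-separated given {U0, U2, U4, U6}.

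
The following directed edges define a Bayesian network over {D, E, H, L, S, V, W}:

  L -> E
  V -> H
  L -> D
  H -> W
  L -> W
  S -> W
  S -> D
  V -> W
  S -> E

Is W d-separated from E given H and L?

No

There are 4 undirected paths between W and E; checking each against the conditioning set {H, L}:
Path 1: W ← S → D ← L → E
  D is a collider here and neither D nor any of its descendants is conditioned on, so the collider stays closed — the path is blocked at D.
Path 2: W ← S → E
  S is a fork and S is not conditioned on — no node blocks this path, so it is active.
Path 3: W ← L → D ← S → E
  L is a fork here and L is conditioned on, so the path is blocked at L.
Path 4: W ← L → E
  L is a fork here and L is conditioned on, so the path is blocked at L.
At least one path is unblocked, so d-separation fails.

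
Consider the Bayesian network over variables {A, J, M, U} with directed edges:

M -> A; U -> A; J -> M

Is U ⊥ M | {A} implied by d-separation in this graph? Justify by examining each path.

The only undirected path from U to M is:
Path 1: U → A ← M
  A is a collider and A is conditioned on, which opens it — no node blocks this path, so it is active.
Because an active path exists, U and M are not d-separated.

No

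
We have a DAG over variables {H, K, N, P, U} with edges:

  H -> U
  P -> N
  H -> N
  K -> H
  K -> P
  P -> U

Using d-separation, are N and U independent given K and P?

Enumerating the 4 paths from N to U and testing each for blocking by {K, P}:
  1. N ← H ← K → P → U — H:chain[open]; K:fork[blocks]; P:chain[blocks] ⇒ blocked
  2. N ← H → U — H:fork[open] ⇒ active
  3. N ← P ← K → H → U — P:chain[blocks]; K:fork[blocks]; H:chain[open] ⇒ blocked
  4. N ← P → U — P:fork[blocks] ⇒ blocked
Because an active path exists, N and U are not d-separated.

No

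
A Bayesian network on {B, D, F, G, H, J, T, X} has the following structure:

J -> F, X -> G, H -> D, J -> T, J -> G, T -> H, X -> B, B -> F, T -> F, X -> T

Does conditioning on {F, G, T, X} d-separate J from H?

There are 5 undirected paths between J and H; checking each against the conditioning set {F, G, T, X}:
Path 1: J → G ← X → T → H
  X is a fork here and X is conditioned on, so the path is blocked at X.
Path 2: J → G ← X → B → F ← T → H
  X is a fork here and X is conditioned on, so the path is blocked at X.
Path 3: J → F ← T → H
  T is a fork here and T is conditioned on, so the path is blocked at T.
Path 4: J → F ← B ← X → T → H
  X is a fork here and X is conditioned on, so the path is blocked at X.
Path 5: J → T → H
  T is a chain here and T is conditioned on, so the path is blocked at T.
Every path is blocked, so J and H are d-separated given {F, G, T, X}.

Yes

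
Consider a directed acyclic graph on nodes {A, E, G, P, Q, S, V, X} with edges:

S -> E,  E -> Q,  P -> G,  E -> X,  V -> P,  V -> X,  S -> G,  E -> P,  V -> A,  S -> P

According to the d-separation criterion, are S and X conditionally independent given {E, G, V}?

We examine all 6 paths between S and X:
Path 1: S → G ← P ← V → X
  V is a fork here and V is conditioned on, so the path is blocked at V.
Path 2: S → G ← P ← E → X
  E is a fork here and E is conditioned on, so the path is blocked at E.
Path 3: S → E → P ← V → X
  E is a chain here and E is conditioned on, so the path is blocked at E.
Path 4: S → E → X
  E is a chain here and E is conditioned on, so the path is blocked at E.
Path 5: S → P ← V → X
  V is a fork here and V is conditioned on, so the path is blocked at V.
Path 6: S → P ← E → X
  E is a fork here and E is conditioned on, so the path is blocked at E.
All paths are blocked; S ⊥ X | {E, G, V} holds.

Yes — S and X are d-separated given {E, G, V}.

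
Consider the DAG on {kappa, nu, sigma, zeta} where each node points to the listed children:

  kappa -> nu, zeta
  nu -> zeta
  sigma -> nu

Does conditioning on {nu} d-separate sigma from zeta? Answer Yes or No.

No

2 paths connect sigma and zeta; each must be blocked for d-separation to hold:
  1. sigma → nu ← kappa → zeta — nu:collider[open]; kappa:fork[open] ⇒ active
  2. sigma → nu → zeta — nu:chain[blocks] ⇒ blocked
Because an active path exists, sigma and zeta are not d-separated.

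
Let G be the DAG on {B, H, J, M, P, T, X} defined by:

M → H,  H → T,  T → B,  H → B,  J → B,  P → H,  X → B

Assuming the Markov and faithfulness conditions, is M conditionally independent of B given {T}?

No — M and B are not d-separated given {T}.

Enumerating the 2 paths from M to B and testing each for blocking by {T}:
  1. M → H → B — H:chain[open] ⇒ active
  2. M → H → T → B — H:chain[open]; T:chain[blocks] ⇒ blocked
Because an active path exists, M and B are not d-separated.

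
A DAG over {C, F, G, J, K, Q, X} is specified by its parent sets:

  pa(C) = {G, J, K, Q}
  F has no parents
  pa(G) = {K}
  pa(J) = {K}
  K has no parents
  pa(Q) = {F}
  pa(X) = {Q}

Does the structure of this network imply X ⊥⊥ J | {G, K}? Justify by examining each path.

Yes — X and J are d-separated given {G, K}.

We examine all 3 paths between X and J:
  1. X ← Q → C ← G ← K → J — Q:fork[open]; C:collider[blocks]; G:chain[blocks]; K:fork[blocks] ⇒ blocked
  2. X ← Q → C ← J — Q:fork[open]; C:collider[blocks] ⇒ blocked
  3. X ← Q → C ← K → J — Q:fork[open]; C:collider[blocks]; K:fork[blocks] ⇒ blocked
All paths are blocked; X ⊥ J | {G, K} holds.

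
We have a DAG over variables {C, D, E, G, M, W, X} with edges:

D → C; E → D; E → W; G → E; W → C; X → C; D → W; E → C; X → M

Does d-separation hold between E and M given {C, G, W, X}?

We examine all 5 paths between E and M:
Path 1: E → W → C ← X → M
  W is a chain here and W is conditioned on, so the path is blocked at W.
Path 2: E → W ← D → C ← X → M
  X is a fork here and X is conditioned on, so the path is blocked at X.
Path 3: E → C ← X → M
  X is a fork here and X is conditioned on, so the path is blocked at X.
Path 4: E → D → W → C ← X → M
  W is a chain here and W is conditioned on, so the path is blocked at W.
Path 5: E → D → C ← X → M
  X is a fork here and X is conditioned on, so the path is blocked at X.
Every path is blocked, so E and M are d-separated given {C, G, W, X}.

Yes — E and M are d-separated given {C, G, W, X}.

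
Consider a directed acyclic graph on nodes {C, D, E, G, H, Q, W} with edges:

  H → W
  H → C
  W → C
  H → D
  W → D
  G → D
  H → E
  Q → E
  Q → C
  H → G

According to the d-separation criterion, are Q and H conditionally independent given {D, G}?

5 paths connect Q and H; each must be blocked for d-separation to hold:
Path 1: Q → E ← H
  E is a collider here and neither E nor any of its descendants is conditioned on, so the collider stays closed — the path is blocked at E.
Path 2: Q → C ← H
  C is a collider here and neither C nor any of its descendants is conditioned on, so the collider stays closed — the path is blocked at C.
Path 3: Q → C ← W → D ← G ← H
  C is a collider here and neither C nor any of its descendants is conditioned on, so the collider stays closed — the path is blocked at C.
Path 4: Q → C ← W → D ← H
  C is a collider here and neither C nor any of its descendants is conditioned on, so the collider stays closed — the path is blocked at C.
Path 5: Q → C ← W ← H
  C is a collider here and neither C nor any of its descendants is conditioned on, so the collider stays closed — the path is blocked at C.
Every path is blocked, so Q and H are d-separated given {D, G}.

Yes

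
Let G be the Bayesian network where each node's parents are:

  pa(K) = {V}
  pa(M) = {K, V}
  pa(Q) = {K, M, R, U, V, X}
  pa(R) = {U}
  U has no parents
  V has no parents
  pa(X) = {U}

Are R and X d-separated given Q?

There are 4 undirected paths between R and X; checking each against the conditioning set {Q}:
Path 1: R → Q ← U → X
  Q is a collider and Q is conditioned on, which opens it; U is a fork and U is not conditioned on — no node blocks this path, so it is active.
Path 2: R → Q ← X
  Q is a collider and Q is conditioned on, which opens it — no node blocks this path, so it is active.
Path 3: R ← U → Q ← X
  U is a fork and U is not conditioned on; Q is a collider and Q is conditioned on, which opens it — no node blocks this path, so it is active.
Path 4: R ← U → X
  U is a fork and U is not conditioned on — no node blocks this path, so it is active.
Because an active path exists, R and X are not d-separated.

No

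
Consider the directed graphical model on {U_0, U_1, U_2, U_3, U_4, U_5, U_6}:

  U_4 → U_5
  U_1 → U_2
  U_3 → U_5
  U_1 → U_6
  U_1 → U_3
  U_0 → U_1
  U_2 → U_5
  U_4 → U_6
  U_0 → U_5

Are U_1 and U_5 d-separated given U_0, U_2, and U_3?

4 paths connect U_1 and U_5; each must be blocked for d-separation to hold:
  1. U_1 ← U_0 → U_5 — U_0:fork[blocks] ⇒ blocked
  2. U_1 → U_2 → U_5 — U_2:chain[blocks] ⇒ blocked
  3. U_1 → U_6 ← U_4 → U_5 — U_6:collider[blocks]; U_4:fork[open] ⇒ blocked
  4. U_1 → U_3 → U_5 — U_3:chain[blocks] ⇒ blocked
Since every path is blocked, d-separation holds.

Yes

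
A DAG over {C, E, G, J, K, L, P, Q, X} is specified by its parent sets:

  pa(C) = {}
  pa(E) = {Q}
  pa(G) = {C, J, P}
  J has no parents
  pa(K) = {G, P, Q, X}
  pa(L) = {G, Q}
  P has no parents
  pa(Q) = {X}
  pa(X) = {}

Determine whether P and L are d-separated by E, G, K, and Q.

6 paths connect P and L; each must be blocked for d-separation to hold:
Path 1: P → K ← X → Q → L
  Q is a chain here and Q is conditioned on, so the path is blocked at Q.
Path 2: P → K ← Q → L
  Q is a fork here and Q is conditioned on, so the path is blocked at Q.
Path 3: P → K ← G → L
  G is a fork here and G is conditioned on, so the path is blocked at G.
Path 4: P → G → K ← X → Q → L
  G is a chain here and G is conditioned on, so the path is blocked at G.
Path 5: P → G → K ← Q → L
  G is a chain here and G is conditioned on, so the path is blocked at G.
Path 6: P → G → L
  G is a chain here and G is conditioned on, so the path is blocked at G.
All paths are blocked; P ⊥ L | {E, G, K, Q} holds.

Yes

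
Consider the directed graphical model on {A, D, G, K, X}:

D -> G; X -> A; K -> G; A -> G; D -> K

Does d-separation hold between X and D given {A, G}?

2 paths connect X and D; each must be blocked for d-separation to hold:
Path 1: X → A → G ← K ← D
  A is a chain here and A is conditioned on, so the path is blocked at A.
Path 2: X → A → G ← D
  A is a chain here and A is conditioned on, so the path is blocked at A.
All paths are blocked; X ⊥ D | {A, G} holds.

Yes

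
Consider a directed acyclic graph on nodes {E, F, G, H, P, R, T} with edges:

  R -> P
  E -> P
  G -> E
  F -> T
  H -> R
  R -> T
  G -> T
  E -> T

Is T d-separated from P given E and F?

No

There are 3 undirected paths between T and P; checking each against the conditioning set {E, F}:
  1. T ← E → P — E:fork[blocks] ⇒ blocked
  2. T ← G → E → P — G:fork[open]; E:chain[blocks] ⇒ blocked
  3. T ← R → P — R:fork[open] ⇒ active
Since the path T ← R → P is active, T and P are not d-separated given {E, F}.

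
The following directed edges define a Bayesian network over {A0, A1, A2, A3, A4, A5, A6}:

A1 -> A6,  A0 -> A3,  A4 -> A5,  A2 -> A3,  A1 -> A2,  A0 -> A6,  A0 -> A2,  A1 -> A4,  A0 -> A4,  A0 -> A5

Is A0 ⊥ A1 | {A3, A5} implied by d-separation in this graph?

We examine all 5 paths between A0 and A1:
Path 1: A0 → A3 ← A2 ← A1
  A3 is a collider and A3 is conditioned on, which opens it; A2 is a chain and A2 is not conditioned on — no node blocks this path, so it is active.
Path 2: A0 → A6 ← A1
  A6 is a collider here and neither A6 nor any of its descendants is conditioned on, so the collider stays closed — the path is blocked at A6.
Path 3: A0 → A4 ← A1
  A4 is a collider and its descendant A5 is conditioned on, which opens it — no node blocks this path, so it is active.
Path 4: A0 → A5 ← A4 ← A1
  A5 is a collider and A5 is conditioned on, which opens it; A4 is a chain and A4 is not conditioned on — no node blocks this path, so it is active.
Path 5: A0 → A2 ← A1
  A2 is a collider and its descendant A3 is conditioned on, which opens it — no node blocks this path, so it is active.
Because an active path exists, A0 and A1 are not d-separated.

No — A0 and A1 are not d-separated given {A3, A5}.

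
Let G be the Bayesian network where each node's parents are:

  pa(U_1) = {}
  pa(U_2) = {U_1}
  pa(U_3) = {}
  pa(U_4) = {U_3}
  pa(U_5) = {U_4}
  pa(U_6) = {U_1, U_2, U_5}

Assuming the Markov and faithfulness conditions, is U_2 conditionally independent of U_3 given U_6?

No

We examine all 2 paths between U_2 and U_3:
Path 1: U_2 → U_6 ← U_5 ← U_4 ← U_3
  U_6 is a collider and U_6 is conditioned on, which opens it; U_5 is a chain and U_5 is not conditioned on; U_4 is a chain and U_4 is not conditioned on — no node blocks this path, so it is active.
Path 2: U_2 ← U_1 → U_6 ← U_5 ← U_4 ← U_3
  U_1 is a fork and U_1 is not conditioned on; U_6 is a collider and U_6 is conditioned on, which opens it; U_5 is a chain and U_5 is not conditioned on; U_4 is a chain and U_4 is not conditioned on — no node blocks this path, so it is active.
Since the path U_2 → U_6 ← U_5 ← U_4 ← U_3 is active, U_2 and U_3 are not d-separated given {U_6}.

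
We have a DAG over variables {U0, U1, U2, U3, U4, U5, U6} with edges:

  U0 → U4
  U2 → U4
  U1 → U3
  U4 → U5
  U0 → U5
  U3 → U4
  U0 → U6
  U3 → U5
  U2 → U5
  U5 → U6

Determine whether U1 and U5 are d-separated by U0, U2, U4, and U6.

We examine all 5 paths between U1 and U5:
Path 1: U1 → U3 → U5
  U3 is a chain and U3 is not conditioned on — no node blocks this path, so it is active.
Path 2: U1 → U3 → U4 → U5
  U4 is a chain here and U4 is conditioned on, so the path is blocked at U4.
Path 3: U1 → U3 → U4 ← U2 → U5
  U2 is a fork here and U2 is conditioned on, so the path is blocked at U2.
Path 4: U1 → U3 → U4 ← U0 → U6 ← U5
  U0 is a fork here and U0 is conditioned on, so the path is blocked at U0.
Path 5: U1 → U3 → U4 ← U0 → U5
  U0 is a fork here and U0 is conditioned on, so the path is blocked at U0.
Since the path U1 → U3 → U5 is active, U1 and U5 are not d-separated given {U0, U2, U4, U6}.

No — U1 and U5 are not d-separated given {U0, U2, U4, U6}.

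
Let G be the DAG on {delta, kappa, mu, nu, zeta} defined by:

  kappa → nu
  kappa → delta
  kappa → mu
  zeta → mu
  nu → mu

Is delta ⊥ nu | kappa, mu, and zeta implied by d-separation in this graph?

There are 2 undirected paths between delta and nu; checking each against the conditioning set {kappa, mu, zeta}:
  1. delta ← kappa → mu ← nu — kappa:fork[blocks]; mu:collider[open] ⇒ blocked
  2. delta ← kappa → nu — kappa:fork[blocks] ⇒ blocked
Every path is blocked, so delta and nu are d-separated given {kappa, mu, zeta}.

Yes — delta and nu are d-separated given {kappa, mu, zeta}.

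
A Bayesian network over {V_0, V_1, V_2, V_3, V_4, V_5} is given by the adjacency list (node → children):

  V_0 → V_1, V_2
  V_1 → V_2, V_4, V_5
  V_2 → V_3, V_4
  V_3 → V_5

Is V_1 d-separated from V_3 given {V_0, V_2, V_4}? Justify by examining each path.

Yes

Enumerating the 4 paths from V_1 to V_3 and testing each for blocking by {V_0, V_2, V_4}:
Path 1: V_1 → V_4 ← V_2 → V_3
  V_2 is a fork here and V_2 is conditioned on, so the path is blocked at V_2.
Path 2: V_1 → V_5 ← V_3
  V_5 is a collider here and neither V_5 nor any of its descendants is conditioned on, so the collider stays closed — the path is blocked at V_5.
Path 3: V_1 ← V_0 → V_2 → V_3
  V_0 is a fork here and V_0 is conditioned on, so the path is blocked at V_0.
Path 4: V_1 → V_2 → V_3
  V_2 is a chain here and V_2 is conditioned on, so the path is blocked at V_2.
Every path is blocked, so V_1 and V_3 are d-separated given {V_0, V_2, V_4}.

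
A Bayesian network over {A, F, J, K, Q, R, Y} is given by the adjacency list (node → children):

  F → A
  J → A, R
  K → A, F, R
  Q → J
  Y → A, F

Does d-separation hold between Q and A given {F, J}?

Yes — Q and A are d-separated given {F, J}.

Enumerating the 4 paths from Q to A and testing each for blocking by {F, J}:
Path 1: Q → J → R ← K → F → A
  J is a chain here and J is conditioned on, so the path is blocked at J.
Path 2: Q → J → R ← K → F ← Y → A
  J is a chain here and J is conditioned on, so the path is blocked at J.
Path 3: Q → J → R ← K → A
  J is a chain here and J is conditioned on, so the path is blocked at J.
Path 4: Q → J → A
  J is a chain here and J is conditioned on, so the path is blocked at J.
Every path is blocked, so Q and A are d-separated given {F, J}.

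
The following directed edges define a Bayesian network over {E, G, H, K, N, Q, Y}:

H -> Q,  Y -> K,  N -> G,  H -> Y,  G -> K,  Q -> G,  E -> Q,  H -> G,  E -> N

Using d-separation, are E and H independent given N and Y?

We examine all 6 paths between E and H:
Path 1: E → N → G ← H
  N is a chain here and N is conditioned on, so the path is blocked at N.
Path 2: E → N → G → K ← Y ← H
  N is a chain here and N is conditioned on, so the path is blocked at N.
Path 3: E → N → G ← Q ← H
  N is a chain here and N is conditioned on, so the path is blocked at N.
Path 4: E → Q ← H
  Q is a collider here and neither Q nor any of its descendants is conditioned on, so the collider stays closed — the path is blocked at Q.
Path 5: E → Q → G ← H
  G is a collider here and neither G nor any of its descendants is conditioned on, so the collider stays closed — the path is blocked at G.
Path 6: E → Q → G → K ← Y ← H
  K is a collider here and neither K nor any of its descendants is conditioned on, so the collider stays closed — the path is blocked at K.
All paths are blocked; E ⊥ H | {N, Y} holds.

Yes — E and H are d-separated given {N, Y}.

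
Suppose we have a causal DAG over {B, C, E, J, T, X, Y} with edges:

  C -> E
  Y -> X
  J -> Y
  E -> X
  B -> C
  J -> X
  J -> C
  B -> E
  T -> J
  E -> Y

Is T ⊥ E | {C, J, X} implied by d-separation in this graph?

We examine all 6 paths between T and E:
Path 1: T → J → Y ← E
  J is a chain here and J is conditioned on, so the path is blocked at J.
Path 2: T → J → Y → X ← E
  J is a chain here and J is conditioned on, so the path is blocked at J.
Path 3: T → J → C → E
  J is a chain here and J is conditioned on, so the path is blocked at J.
Path 4: T → J → C ← B → E
  J is a chain here and J is conditioned on, so the path is blocked at J.
Path 5: T → J → X ← E
  J is a chain here and J is conditioned on, so the path is blocked at J.
Path 6: T → J → X ← Y ← E
  J is a chain here and J is conditioned on, so the path is blocked at J.
Since every path is blocked, d-separation holds.

Yes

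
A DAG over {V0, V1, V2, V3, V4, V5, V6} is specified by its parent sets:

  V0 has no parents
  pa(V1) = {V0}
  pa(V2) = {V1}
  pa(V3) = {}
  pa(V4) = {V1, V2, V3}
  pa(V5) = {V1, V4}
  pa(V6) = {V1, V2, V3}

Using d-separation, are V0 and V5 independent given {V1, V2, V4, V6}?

There are 6 undirected paths between V0 and V5; checking each against the conditioning set {V1, V2, V4, V6}:
  1. V0 → V1 → V6 ← V3 → V4 → V5 — V1:chain[blocks]; V6:collider[open]; V3:fork[open]; V4:chain[blocks] ⇒ blocked
  2. V0 → V1 → V6 ← V2 → V4 → V5 — V1:chain[blocks]; V6:collider[open]; V2:fork[blocks]; V4:chain[blocks] ⇒ blocked
  3. V0 → V1 → V2 → V6 ← V3 → V4 → V5 — V1:chain[blocks]; V2:chain[blocks]; V6:collider[open]; V3:fork[open]; V4:chain[blocks] ⇒ blocked
  4. V0 → V1 → V2 → V4 → V5 — V1:chain[blocks]; V2:chain[blocks]; V4:chain[blocks] ⇒ blocked
  5. V0 → V1 → V5 — V1:chain[blocks] ⇒ blocked
  6. V0 → V1 → V4 → V5 — V1:chain[blocks]; V4:chain[blocks] ⇒ blocked
Every path is blocked, so V0 and V5 are d-separated given {V1, V2, V4, V6}.

Yes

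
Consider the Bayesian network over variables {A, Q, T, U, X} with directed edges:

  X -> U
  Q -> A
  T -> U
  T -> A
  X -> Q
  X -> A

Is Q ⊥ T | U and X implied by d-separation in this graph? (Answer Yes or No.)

There are 4 undirected paths between Q and T; checking each against the conditioning set {U, X}:
Path 1: Q ← X → A ← T
  X is a fork here and X is conditioned on, so the path is blocked at X.
Path 2: Q ← X → U ← T
  X is a fork here and X is conditioned on, so the path is blocked at X.
Path 3: Q → A ← X → U ← T
  A is a collider here and neither A nor any of its descendants is conditioned on, so the collider stays closed — the path is blocked at A.
Path 4: Q → A ← T
  A is a collider here and neither A nor any of its descendants is conditioned on, so the collider stays closed — the path is blocked at A.
All paths are blocked; Q ⊥ T | {U, X} holds.

Yes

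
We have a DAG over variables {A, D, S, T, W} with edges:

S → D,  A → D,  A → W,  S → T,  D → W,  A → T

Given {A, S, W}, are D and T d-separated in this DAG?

Yes

We examine all 3 paths between D and T:
Path 1: D ← S → T
  S is a fork here and S is conditioned on, so the path is blocked at S.
Path 2: D ← A → T
  A is a fork here and A is conditioned on, so the path is blocked at A.
Path 3: D → W ← A → T
  A is a fork here and A is conditioned on, so the path is blocked at A.
Since every path is blocked, d-separation holds.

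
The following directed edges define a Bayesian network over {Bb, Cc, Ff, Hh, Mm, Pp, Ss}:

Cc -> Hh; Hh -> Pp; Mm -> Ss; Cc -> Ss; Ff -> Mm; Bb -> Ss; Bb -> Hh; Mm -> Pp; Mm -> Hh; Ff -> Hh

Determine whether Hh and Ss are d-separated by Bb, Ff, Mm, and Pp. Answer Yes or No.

5 paths connect Hh and Ss; each must be blocked for d-separation to hold:
Path 1: Hh → Pp ← Mm → Ss
  Mm is a fork here and Mm is conditioned on, so the path is blocked at Mm.
Path 2: Hh ← Ff → Mm → Ss
  Ff is a fork here and Ff is conditioned on, so the path is blocked at Ff.
Path 3: Hh ← Mm → Ss
  Mm is a fork here and Mm is conditioned on, so the path is blocked at Mm.
Path 4: Hh ← Bb → Ss
  Bb is a fork here and Bb is conditioned on, so the path is blocked at Bb.
Path 5: Hh ← Cc → Ss
  Cc is a fork and Cc is not conditioned on — no node blocks this path, so it is active.
Since the path Hh ← Cc → Ss is active, Hh and Ss are not d-separated given {Bb, Ff, Mm, Pp}.

No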